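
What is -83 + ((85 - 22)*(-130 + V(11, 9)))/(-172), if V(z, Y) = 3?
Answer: -6275/172 ≈ -36.483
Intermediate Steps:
-83 + ((85 - 22)*(-130 + V(11, 9)))/(-172) = -83 + ((85 - 22)*(-130 + 3))/(-172) = -83 + (63*(-127))*(-1/172) = -83 - 8001*(-1/172) = -83 + 8001/172 = -6275/172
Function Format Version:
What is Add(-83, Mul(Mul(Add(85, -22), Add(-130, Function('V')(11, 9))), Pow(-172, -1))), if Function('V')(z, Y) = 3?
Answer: Rational(-6275, 172) ≈ -36.483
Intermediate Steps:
Add(-83, Mul(Mul(Add(85, -22), Add(-130, Function('V')(11, 9))), Pow(-172, -1))) = Add(-83, Mul(Mul(Add(85, -22), Add(-130, 3)), Pow(-172, -1))) = Add(-83, Mul(Mul(63, -127), Rational(-1, 172))) = Add(-83, Mul(-8001, Rational(-1, 172))) = Add(-83, Rational(8001, 172)) = Rational(-6275, 172)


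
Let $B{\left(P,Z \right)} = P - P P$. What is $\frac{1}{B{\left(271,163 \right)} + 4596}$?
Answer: $- \frac{1}{68574} \approx -1.4583 \cdot 10^{-5}$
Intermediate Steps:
$B{\left(P,Z \right)} = P - P^{2}$
$\frac{1}{B{\left(271,163 \right)} + 4596} = \frac{1}{271 \left(1 - 271\right) + 4596} = \frac{1}{271 \left(-270\right) + 4596} = \frac{1}{-73170 + 4596} = \frac{1}{-68574} = - \frac{1}{68574}$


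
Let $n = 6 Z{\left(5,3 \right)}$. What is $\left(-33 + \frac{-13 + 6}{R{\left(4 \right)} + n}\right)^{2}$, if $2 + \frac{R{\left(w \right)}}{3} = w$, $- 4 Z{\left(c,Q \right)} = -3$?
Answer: $\frac{10201}{9} \approx 1133.4$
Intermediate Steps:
$Z{\left(c,Q \right)} = \frac{3}{4}$ ($Z{\left(c,Q \right)} = \left(- \frac{1}{4}\right) \left(-3\right) = \frac{3}{4}$)
$R{\left(w \right)} = -6 + 3 w$
$n = \frac{9}{2}$ ($n = 6 \cdot \frac{3}{4} = \frac{9}{2} \approx 4.5$)
$\left(-33 + \frac{-13 + 6}{R{\left(4 \right)} + n}\right)^{2} = \left(-33 + \frac{-13 + 6}{\left(-6 + 3 \cdot 4\right) + \frac{9}{2}}\right)^{2} = \left(-33 - \frac{7}{\left(-6 + 12\right) + \frac{9}{2}}\right)^{2} = \left(-33 - \frac{7}{6 + \frac{9}{2}}\right)^{2} = \left(-33 - \frac{7}{\frac{21}{2}}\right)^{2} = \left(-33 - \frac{2}{3}\right)^{2} = \left(- \frac{101}{3}\right)^{2} = \frac{10201}{9}$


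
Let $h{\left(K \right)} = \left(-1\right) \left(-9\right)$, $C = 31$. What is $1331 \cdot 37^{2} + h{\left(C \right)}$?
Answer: $1822148$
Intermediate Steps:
$h{\left(K \right)} = 9$
$1331 \cdot 37^{2} + h{\left(C \right)} = 1331 \cdot 37^{2} + 9 = 1331 \cdot 1369 + 9 = 1822139 + 9 = 1822148$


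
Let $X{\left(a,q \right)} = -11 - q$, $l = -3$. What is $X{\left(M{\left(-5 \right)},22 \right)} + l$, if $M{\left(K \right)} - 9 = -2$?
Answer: $-36$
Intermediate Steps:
$M{\left(K \right)} = 7$ ($M{\left(K \right)} = 9 - 2 = 7$)
$X{\left(M{\left(-5 \right)},22 \right)} + l = \left(-11 - 22\right) - 3 = -33 - 3 = -36$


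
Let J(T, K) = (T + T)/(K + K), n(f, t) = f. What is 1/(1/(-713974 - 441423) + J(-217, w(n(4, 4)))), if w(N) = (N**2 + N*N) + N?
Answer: -41594292/250721185 ≈ -0.16590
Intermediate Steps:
w(N) = N + 2*N**2 (w(N) = (N**2 + N**2) + N = 2*N**2 + N = N + 2*N**2)
J(T, K) = T/K (J(T, K) = (2*T)/((2*K)) = (2*T)*(1/(2*K)) = T/K)
1/(1/(-713974 - 441423) + J(-217, w(n(4, 4)))) = 1/(1/(-713974 - 441423) - 217*1/(4*(1 + 2*4))) = 1/(1/(-1155397) - 217*1/(4*(1 + 8))) = 1/(-1/1155397 - 217/(4*9)) = 1/(-1/1155397 - 217/36) = 1/(-250721185/41594292) = -41594292/250721185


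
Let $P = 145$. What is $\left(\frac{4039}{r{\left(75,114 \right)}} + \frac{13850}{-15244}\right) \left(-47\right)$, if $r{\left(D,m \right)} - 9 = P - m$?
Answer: $- \frac{716944063}{152440} \approx -4703.1$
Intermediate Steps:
$r{\left(D,m \right)} = 154 - m$ ($r{\left(D,m \right)} = 9 - \left(-145 + m\right) = 154 - m$)
$\left(\frac{4039}{r{\left(75,114 \right)}} + \frac{13850}{-15244}\right) \left(-47\right) = \left(\frac{4039}{154 - 114} + \frac{13850}{-15244}\right) \left(-47\right) = \left(\frac{4039}{154 - 114} + 13850 \left(- \frac{1}{15244}\right)\right) \left(-47\right) = \left(\frac{4039}{40} - \frac{6925}{7622}\right) \left(-47\right) = \frac{15254129}{152440} \left(-47\right) = - \frac{716944063}{152440}$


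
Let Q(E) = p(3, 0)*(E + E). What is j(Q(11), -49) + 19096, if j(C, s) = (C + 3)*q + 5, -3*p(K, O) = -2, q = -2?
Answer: 57197/3 ≈ 19066.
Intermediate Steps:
p(K, O) = ⅔ (p(K, O) = -⅓*(-2) = ⅔)
Q(E) = 4*E/3 (Q(E) = 2*(E + E)/3 = 2*(2*E)/3 = 4*E/3)
j(C, s) = -1 - 2*C (j(C, s) = (C + 3)*(-2) + 5 = (3 + C)*(-2) + 5 = (-6 - 2*C) + 5 = -1 - 2*C)
j(Q(11), -49) + 19096 = (-1 - 8*11/3) + 19096 = (-1 - 2*44/3) + 19096 = (-1 - 88/3) + 19096 = -91/3 + 19096 = 57197/3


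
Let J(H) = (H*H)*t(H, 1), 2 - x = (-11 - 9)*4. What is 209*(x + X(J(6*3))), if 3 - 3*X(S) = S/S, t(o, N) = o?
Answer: 51832/3 ≈ 17277.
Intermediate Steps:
x = 82 (x = 2 - (-11 - 9)*4 = 2 - (-20)*4 = 2 - 1*(-80) = 2 + 80 = 82)
J(H) = H**3 (J(H) = (H*H)*H = H**2*H = H**3)
X(S) = 2/3 (X(S) = 1 - S/(3*S) = 1 - 1/3*1 = 1 - 1/3 = 2/3)
209*(x + X(J(6*3))) = 209*(82 + 2/3) = 209*(248/3) = 51832/3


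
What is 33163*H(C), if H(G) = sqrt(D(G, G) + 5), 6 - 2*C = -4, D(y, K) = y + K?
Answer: 33163*sqrt(15) ≈ 1.2844e+5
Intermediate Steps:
D(y, K) = K + y
C = 5 (C = 3 - 1/2*(-4) = 3 + 2 = 5)
H(G) = sqrt(5 + 2*G) (H(G) = sqrt((G + G) + 5) = sqrt(2*G + 5) = sqrt(5 + 2*G))
33163*H(C) = 33163*sqrt(5 + 2*5) = 33163*sqrt(5 + 10) = 33163*sqrt(15)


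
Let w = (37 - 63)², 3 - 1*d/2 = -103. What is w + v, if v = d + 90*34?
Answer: 3948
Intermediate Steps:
d = 212 (d = 6 - 2*(-103) = 6 + 206 = 212)
v = 3272 (v = 212 + 90*34 = 212 + 3060 = 3272)
w = 676 (w = (-26)² = 676)
w + v = 676 + 3272 = 3948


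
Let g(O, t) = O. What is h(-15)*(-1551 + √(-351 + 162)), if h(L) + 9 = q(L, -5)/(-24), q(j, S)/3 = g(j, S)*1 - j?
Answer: 13959 - 27*I*√21 ≈ 13959.0 - 123.73*I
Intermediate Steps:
q(j, S) = 0 (q(j, S) = 3*(j*1 - j) = 3*(j - j) = 3*0 = 0)
h(L) = -9 (h(L) = -9 + 0/(-24) = -9 + 0*(-1/24) = -9 + 0 = -9)
h(-15)*(-1551 + √(-351 + 162)) = -9*(-1551 + √(-351 + 162)) = -9*(-1551 + √(-189)) = -9*(-1551 + 3*I*√21) = 13959 - 27*I*√21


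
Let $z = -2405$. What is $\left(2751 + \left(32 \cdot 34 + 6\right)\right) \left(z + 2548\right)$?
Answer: $549835$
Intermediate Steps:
$\left(2751 + \left(32 \cdot 34 + 6\right)\right) \left(z + 2548\right) = \left(2751 + \left(32 \cdot 34 + 6\right)\right) \left(-2405 + 2548\right) = \left(2751 + \left(1088 + 6\right)\right) 143 = \left(2751 + 1094\right) 143 = 3845 \cdot 143 = 549835$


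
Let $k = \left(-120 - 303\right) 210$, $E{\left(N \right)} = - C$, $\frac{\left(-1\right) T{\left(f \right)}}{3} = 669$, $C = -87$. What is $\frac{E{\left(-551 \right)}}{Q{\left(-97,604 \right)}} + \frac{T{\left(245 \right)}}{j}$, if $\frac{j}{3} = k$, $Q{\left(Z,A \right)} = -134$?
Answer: $- \frac{636547}{991935} \approx -0.64172$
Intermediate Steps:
$T{\left(f \right)} = -2007$ ($T{\left(f \right)} = \left(-3\right) 669 = -2007$)
$E{\left(N \right)} = 87$ ($E{\left(N \right)} = \left(-1\right) \left(-87\right) = 87$)
$k = -88830$ ($k = \left(-423\right) 210 = -88830$)
$j = -266490$ ($j = 3 \left(-88830\right) = -266490$)
$\frac{E{\left(-551 \right)}}{Q{\left(-97,604 \right)}} + \frac{T{\left(245 \right)}}{j} = \frac{87}{-134} - \frac{2007}{-266490} = 87 \left(- \frac{1}{134}\right) - - \frac{223}{29610} = - \frac{87}{134} + \frac{223}{29610} = - \frac{636547}{991935}$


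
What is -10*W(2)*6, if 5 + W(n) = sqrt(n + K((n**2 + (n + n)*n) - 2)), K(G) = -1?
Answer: 240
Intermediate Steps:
W(n) = -5 + sqrt(-1 + n) (W(n) = -5 + sqrt(n - 1) = -5 + sqrt(-1 + n))
-10*W(2)*6 = -10*(-5 + sqrt(-1 + 2))*6 = -10*(-5 + sqrt(1))*6 = -10*(-5 + 1)*6 = -10*(-4)*6 = 40*6 = 240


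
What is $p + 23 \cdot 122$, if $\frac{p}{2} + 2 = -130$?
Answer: $2542$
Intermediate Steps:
$p = -264$ ($p = -4 + 2 \left(-130\right) = -4 - 260 = -264$)
$p + 23 \cdot 122 = -264 + 23 \cdot 122 = -264 + 2806 = 2542$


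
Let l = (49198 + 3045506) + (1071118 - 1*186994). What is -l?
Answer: -3978828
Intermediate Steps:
l = 3978828 (l = 3094704 + (1071118 - 186994) = 3094704 + 884124 = 3978828)
-l = -1*3978828 = -3978828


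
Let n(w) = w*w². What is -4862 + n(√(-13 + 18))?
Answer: -4862 + 5*√5 ≈ -4850.8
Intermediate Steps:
n(w) = w³
-4862 + n(√(-13 + 18)) = -4862 + (√(-13 + 18))³ = -4862 + (√5)³ = -4862 + 5*√5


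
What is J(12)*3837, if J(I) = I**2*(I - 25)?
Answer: -7182864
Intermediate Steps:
J(I) = I**2*(-25 + I)
J(12)*3837 = (12**2*(-25 + 12))*3837 = (144*(-13))*3837 = -1872*3837 = -7182864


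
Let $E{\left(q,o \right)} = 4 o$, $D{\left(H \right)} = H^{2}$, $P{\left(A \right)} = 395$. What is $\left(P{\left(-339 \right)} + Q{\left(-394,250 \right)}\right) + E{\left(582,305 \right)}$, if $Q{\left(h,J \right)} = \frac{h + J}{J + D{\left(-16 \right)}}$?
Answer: $\frac{408523}{253} \approx 1614.7$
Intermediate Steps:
$Q{\left(h,J \right)} = \frac{J + h}{256 + J}$ ($Q{\left(h,J \right)} = \frac{h + J}{J + \left(-16\right)^{2}} = \frac{J + h}{J + 256} = \frac{J + h}{256 + J}$)
$\left(P{\left(-339 \right)} + Q{\left(-394,250 \right)}\right) + E{\left(582,305 \right)} = \left(395 + \frac{250 - 394}{256 + 250}\right) + 4 \cdot 305 = \left(395 + \frac{1}{506} \left(-144\right)\right) + 1220 = \left(395 - \frac{72}{253}\right) + 1220 = \frac{99863}{253} + 1220 = \frac{408523}{253}$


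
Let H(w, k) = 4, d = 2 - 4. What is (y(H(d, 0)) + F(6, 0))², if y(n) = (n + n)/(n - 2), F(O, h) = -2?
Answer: 4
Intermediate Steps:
d = -2
y(n) = 2*n/(-2 + n) (y(n) = (2*n)/(-2 + n) = 2*n/(-2 + n))
(y(H(d, 0)) + F(6, 0))² = (2*4/(-2 + 4) - 2)² = (2*4/2 - 2)² = (2*4*(½) - 2)² = (4 - 2)² = 2² = 4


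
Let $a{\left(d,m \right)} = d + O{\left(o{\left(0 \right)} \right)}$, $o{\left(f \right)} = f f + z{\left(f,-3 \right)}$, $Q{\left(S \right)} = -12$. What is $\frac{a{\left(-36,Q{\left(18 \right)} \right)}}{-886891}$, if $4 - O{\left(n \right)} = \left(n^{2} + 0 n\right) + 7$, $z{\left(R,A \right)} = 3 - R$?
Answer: $\frac{48}{886891} \approx 5.4122 \cdot 10^{-5}$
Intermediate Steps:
$o{\left(f \right)} = 3 + f^{2} - f$ ($o{\left(f \right)} = f f - \left(-3 + f\right) = f^{2} - \left(-3 + f\right) = 3 + f^{2} - f$)
$O{\left(n \right)} = -3 - n^{2}$ ($O{\left(n \right)} = 4 - \left(\left(n^{2} + 0 n\right) + 7\right) = 4 - \left(\left(n^{2} + 0\right) + 7\right) = 4 - \left(n^{2} + 7\right) = 4 - \left(7 + n^{2}\right) = -3 - n^{2}$)
$a{\left(d,m \right)} = -12 + d$ ($a{\left(d,m \right)} = d - \left(3 + \left(3 + 0^{2} - 0\right)^{2}\right) = d - \left(3 + \left(3 + 0 + 0\right)^{2}\right) = d - 12 = -12 + d$)
$\frac{a{\left(-36,Q{\left(18 \right)} \right)}}{-886891} = \frac{-12 - 36}{-886891} = \left(-48\right) \left(- \frac{1}{886891}\right) = \frac{48}{886891}$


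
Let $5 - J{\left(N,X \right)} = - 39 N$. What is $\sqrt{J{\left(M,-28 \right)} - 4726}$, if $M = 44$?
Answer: $i \sqrt{3005} \approx 54.818 i$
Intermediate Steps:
$J{\left(N,X \right)} = 5 + 39 N$ ($J{\left(N,X \right)} = 5 - - 39 N = 5 + 39 N$)
$\sqrt{J{\left(M,-28 \right)} - 4726} = \sqrt{\left(5 + 39 \cdot 44\right) - 4726} = \sqrt{\left(5 + 1716\right) - 4726} = \sqrt{1721 - 4726} = \sqrt{-3005} = i \sqrt{3005}$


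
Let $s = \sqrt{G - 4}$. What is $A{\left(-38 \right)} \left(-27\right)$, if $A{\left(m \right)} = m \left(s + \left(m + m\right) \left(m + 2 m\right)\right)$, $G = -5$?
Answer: $8889264 + 3078 i \approx 8.8893 \cdot 10^{6} + 3078.0 i$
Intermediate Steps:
$s = 3 i$ ($s = \sqrt{-5 - 4} = \sqrt{-9} = 3 i \approx 3.0 i$)
$A{\left(m \right)} = m \left(3 i + 6 m^{2}\right)$ ($A{\left(m \right)} = m \left(3 i + \left(m + m\right) \left(m + 2 m\right)\right) = m \left(3 i + 2 m 3 m\right) = m \left(3 i + 6 m^{2}\right)$)
$A{\left(-38 \right)} \left(-27\right) = 3 \left(-38\right) \left(i + 2 \left(-38\right)^{2}\right) \left(-27\right) = 3 \left(-38\right) \left(i + 2 \cdot 1444\right) \left(-27\right) = 3 \left(-38\right) \left(i + 2888\right) \left(-27\right) = 3 \left(-38\right) \left(2888 + i\right) \left(-27\right) = \left(-329232 - 114 i\right) \left(-27\right) = 8889264 + 3078 i$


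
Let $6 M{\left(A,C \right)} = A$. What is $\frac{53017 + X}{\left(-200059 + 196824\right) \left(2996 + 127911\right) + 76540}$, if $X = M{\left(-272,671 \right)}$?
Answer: $- \frac{31783}{254044563} \approx -0.00012511$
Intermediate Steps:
$M{\left(A,C \right)} = \frac{A}{6}$
$X = - \frac{136}{3}$ ($X = \frac{1}{6} \left(-272\right) = - \frac{136}{3} \approx -45.333$)
$\frac{53017 + X}{\left(-200059 + 196824\right) \left(2996 + 127911\right) + 76540} = \frac{53017 - \frac{136}{3}}{\left(-200059 + 196824\right) \left(2996 + 127911\right) + 76540} = \frac{158915}{3 \left(\left(-3235\right) 130907 + 76540\right)} = \frac{158915}{3 \left(-423484145 + 76540\right)} = \frac{158915}{3 \left(-423407605\right)} = \frac{158915}{3} \left(- \frac{1}{423407605}\right) = - \frac{31783}{254044563}$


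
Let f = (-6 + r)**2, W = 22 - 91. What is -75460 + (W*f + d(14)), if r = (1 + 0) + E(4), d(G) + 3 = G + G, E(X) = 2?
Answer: -76056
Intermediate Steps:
d(G) = -3 + 2*G (d(G) = -3 + (G + G) = -3 + 2*G)
r = 3 (r = (1 + 0) + 2 = 1 + 2 = 3)
W = -69
f = 9 (f = (-6 + 3)**2 = (-3)**2 = 9)
-75460 + (W*f + d(14)) = -75460 + (-69*9 + (-3 + 2*14)) = -75460 + (-621 + (-3 + 28)) = -75460 + (-621 + 25) = -75460 - 596 = -76056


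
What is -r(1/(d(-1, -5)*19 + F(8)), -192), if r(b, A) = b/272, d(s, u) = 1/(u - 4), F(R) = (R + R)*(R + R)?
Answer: -9/621520 ≈ -1.4481e-5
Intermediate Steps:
F(R) = 4*R**2 (F(R) = (2*R)*(2*R) = 4*R**2)
d(s, u) = 1/(-4 + u)
r(b, A) = b/272 (r(b, A) = b*(1/272) = b/272)
-r(1/(d(-1, -5)*19 + F(8)), -192) = -1/(272*(19/(-4 - 5) + 4*8**2)) = -1/(272*(19/(-9) + 4*64)) = -1/(272*(-1/9*19 + 256)) = -1/(272*(-19/9 + 256)) = -1/(272*2285/9) = -9/(272*2285) = -1*9/621520 = -9/621520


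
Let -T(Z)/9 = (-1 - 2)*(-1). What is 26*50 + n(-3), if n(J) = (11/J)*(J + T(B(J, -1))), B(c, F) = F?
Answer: 1410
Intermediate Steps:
T(Z) = -27 (T(Z) = -9*(-1 - 2)*(-1) = -(-27)*(-1) = -9*3 = -27)
n(J) = 11*(-27 + J)/J (n(J) = (11/J)*(J - 27) = (11/J)*(-27 + J) = 11*(-27 + J)/J)
26*50 + n(-3) = 26*50 + (11 - 297/(-3)) = 1300 + (11 - 297*(-⅓)) = 1300 + (11 + 99) = 1300 + 110 = 1410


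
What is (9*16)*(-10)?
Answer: -1440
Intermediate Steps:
(9*16)*(-10) = 144*(-10) = -1440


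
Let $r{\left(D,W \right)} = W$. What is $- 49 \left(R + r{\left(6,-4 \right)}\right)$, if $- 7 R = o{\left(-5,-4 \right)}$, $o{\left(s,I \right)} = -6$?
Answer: $154$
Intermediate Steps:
$R = \frac{6}{7}$ ($R = \left(- \frac{1}{7}\right) \left(-6\right) = \frac{6}{7} \approx 0.85714$)
$- 49 \left(R + r{\left(6,-4 \right)}\right) = - 49 \left(\frac{6}{7} - 4\right) = \left(-49\right) \left(- \frac{22}{7}\right) = 154$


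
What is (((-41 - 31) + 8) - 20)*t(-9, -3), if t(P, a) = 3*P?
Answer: 2268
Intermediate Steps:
(((-41 - 31) + 8) - 20)*t(-9, -3) = (((-41 - 31) + 8) - 20)*(3*(-9)) = ((-72 + 8) - 20)*(-27) = (-64 - 20)*(-27) = -84*(-27) = 2268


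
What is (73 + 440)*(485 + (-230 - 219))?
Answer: 18468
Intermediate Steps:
(73 + 440)*(485 + (-230 - 219)) = 513*(485 - 449) = 513*36 = 18468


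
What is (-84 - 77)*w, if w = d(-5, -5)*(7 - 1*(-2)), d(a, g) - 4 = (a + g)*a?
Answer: -78246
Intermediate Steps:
d(a, g) = 4 + a*(a + g) (d(a, g) = 4 + (a + g)*a = 4 + a*(a + g))
w = 486 (w = (4 + (-5)**2 - 5*(-5))*(7 - 1*(-2)) = (4 + 25 + 25)*(7 + 2) = 54*9 = 486)
(-84 - 77)*w = (-84 - 77)*486 = -161*486 = -78246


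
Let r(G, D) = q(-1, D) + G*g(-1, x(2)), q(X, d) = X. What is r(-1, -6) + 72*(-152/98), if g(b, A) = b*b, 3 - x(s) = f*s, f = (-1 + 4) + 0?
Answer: -5570/49 ≈ -113.67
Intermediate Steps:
f = 3 (f = 3 + 0 = 3)
x(s) = 3 - 3*s
g(b, A) = b²
r(G, D) = -1 + G (r(G, D) = -1 + G*(-1)² = -1 + G*1 = -1 + G)
r(-1, -6) + 72*(-152/98) = (-1 - 1) + 72*(-152/98) = -2 + 72*(-152*1/98) = -2 + 72*(-76/49) = -2 - 5472/49 = -5570/49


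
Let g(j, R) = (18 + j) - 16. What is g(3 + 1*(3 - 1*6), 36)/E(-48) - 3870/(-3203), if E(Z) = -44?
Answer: 81937/70466 ≈ 1.1628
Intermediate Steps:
g(j, R) = 2 + j
g(3 + 1*(3 - 1*6), 36)/E(-48) - 3870/(-3203) = (2 + (3 + 1*(3 - 1*6)))/(-44) - 3870/(-3203) = (2 + (3 + 1*(3 - 6)))*(-1/44) - 3870*(-1/3203) = (2 + (3 + 1*(-3)))*(-1/44) + 3870/3203 = (2 + (3 - 3))*(-1/44) + 3870/3203 = (2 + 0)*(-1/44) + 3870/3203 = 2*(-1/44) + 3870/3203 = -1/22 + 3870/3203 = 81937/70466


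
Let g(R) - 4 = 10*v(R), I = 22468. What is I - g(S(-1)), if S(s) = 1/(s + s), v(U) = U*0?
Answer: 22464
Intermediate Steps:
v(U) = 0
S(s) = 1/(2*s)
g(R) = 4 (g(R) = 4 + 10*0 = 4 + 0 = 4)
I - g(S(-1)) = 22468 - 1*4 = 22468 - 4 = 22464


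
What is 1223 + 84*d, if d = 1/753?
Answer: 307001/251 ≈ 1223.1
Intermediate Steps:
d = 1/753 ≈ 0.0013280
1223 + 84*d = 1223 + 84*(1/753) = 1223 + 28/251 = 307001/251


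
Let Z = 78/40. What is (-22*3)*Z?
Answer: -1287/10 ≈ -128.70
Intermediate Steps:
Z = 39/20 (Z = 78*(1/40) = 39/20 ≈ 1.9500)
(-22*3)*Z = -22*3*(39/20) = -66*39/20 = -1287/10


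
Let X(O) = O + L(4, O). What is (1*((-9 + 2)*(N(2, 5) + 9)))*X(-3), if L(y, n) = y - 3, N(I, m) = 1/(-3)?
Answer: 364/3 ≈ 121.33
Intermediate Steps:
N(I, m) = -1/3
L(y, n) = -3 + y
X(O) = 1 + O (X(O) = O + (-3 + 4) = O + 1 = 1 + O)
(1*((-9 + 2)*(N(2, 5) + 9)))*X(-3) = (1*((-9 + 2)*(-1/3 + 9)))*(1 - 3) = (1*(-7*26/3))*(-2) = (1*(-182/3))*(-2) = -182/3*(-2) = 364/3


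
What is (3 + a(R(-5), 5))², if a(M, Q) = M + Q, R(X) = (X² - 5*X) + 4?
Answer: 3844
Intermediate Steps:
R(X) = 4 + X² - 5*X
(3 + a(R(-5), 5))² = (3 + ((4 + (-5)² - 5*(-5)) + 5))² = (3 + ((4 + 25 + 25) + 5))² = (3 + (54 + 5))² = (3 + 59)² = 62² = 3844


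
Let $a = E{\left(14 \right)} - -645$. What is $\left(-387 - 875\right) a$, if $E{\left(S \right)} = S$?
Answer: $-831658$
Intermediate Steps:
$a = 659$ ($a = 14 - -645 = 14 + 645 = 659$)
$\left(-387 - 875\right) a = \left(-387 - 875\right) 659 = \left(-1262\right) 659 = -831658$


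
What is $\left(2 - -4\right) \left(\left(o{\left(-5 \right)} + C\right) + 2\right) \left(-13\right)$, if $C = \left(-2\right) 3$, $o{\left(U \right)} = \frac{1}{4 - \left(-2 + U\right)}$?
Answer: $\frac{3354}{11} \approx 304.91$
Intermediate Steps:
$o{\left(U \right)} = \frac{1}{6 - U}$
$C = -6$
$\left(2 - -4\right) \left(\left(o{\left(-5 \right)} + C\right) + 2\right) \left(-13\right) = \left(2 - -4\right) \left(\left(- \frac{1}{-6 - 5} - 6\right) + 2\right) \left(-13\right) = \left(2 + 4\right) \left(\left(- \frac{1}{-11} - 6\right) + 2\right) \left(-13\right) = 6 \left(\left(\left(-1\right) \left(- \frac{1}{11}\right) - 6\right) + 2\right) \left(-13\right) = 6 \left(\left(\frac{1}{11} - 6\right) + 2\right) \left(-13\right) = 6 \left(- \frac{65}{11} + 2\right) \left(-13\right) = 6 \left(- \frac{43}{11}\right) \left(-13\right) = \left(- \frac{258}{11}\right) \left(-13\right) = \frac{3354}{11}$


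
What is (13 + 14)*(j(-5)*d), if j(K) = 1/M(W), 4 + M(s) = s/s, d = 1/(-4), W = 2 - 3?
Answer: 9/4 ≈ 2.2500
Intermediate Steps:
W = -1
d = -¼ ≈ -0.25000
M(s) = -3 (M(s) = -4 + s/s = -4 + 1 = -3)
j(K) = -⅓ (j(K) = 1/(-3) = -⅓)
(13 + 14)*(j(-5)*d) = (13 + 14)*(-⅓*(-¼)) = 27*(1/12) = 9/4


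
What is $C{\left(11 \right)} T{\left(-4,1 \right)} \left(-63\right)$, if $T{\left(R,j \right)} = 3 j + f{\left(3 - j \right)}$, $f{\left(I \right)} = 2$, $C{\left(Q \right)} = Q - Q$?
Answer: $0$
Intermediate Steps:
$C{\left(Q \right)} = 0$
$T{\left(R,j \right)} = 2 + 3 j$ ($T{\left(R,j \right)} = 3 j + 2 = 2 + 3 j$)
$C{\left(11 \right)} T{\left(-4,1 \right)} \left(-63\right) = 0 \left(2 + 3 \cdot 1\right) \left(-63\right) = 0 \left(2 + 3\right) \left(-63\right) = 0 \cdot 5 \left(-63\right) = 0 \left(-63\right) = 0$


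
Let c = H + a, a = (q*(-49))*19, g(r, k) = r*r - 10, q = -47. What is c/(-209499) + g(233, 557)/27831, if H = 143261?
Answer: 2055499421/1943522223 ≈ 1.0576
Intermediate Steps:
g(r, k) = -10 + r² (g(r, k) = r² - 10 = -10 + r²)
a = 43757 (a = -47*(-49)*19 = 2303*19 = 43757)
c = 187018 (c = 143261 + 43757 = 187018)
c/(-209499) + g(233, 557)/27831 = 187018/(-209499) + (-10 + 233²)/27831 = 187018*(-1/209499) + (-10 + 54289)*(1/27831) = -187018/209499 + 54279*(1/27831) = -187018/209499 + 18093/9277 = 2055499421/1943522223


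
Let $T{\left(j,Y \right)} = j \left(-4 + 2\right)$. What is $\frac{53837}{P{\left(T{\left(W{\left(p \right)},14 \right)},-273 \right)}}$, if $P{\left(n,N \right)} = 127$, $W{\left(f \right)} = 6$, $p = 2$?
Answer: $\frac{53837}{127} \approx 423.91$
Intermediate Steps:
$T{\left(j,Y \right)} = - 2 j$ ($T{\left(j,Y \right)} = j \left(-2\right) = - 2 j$)
$\frac{53837}{P{\left(T{\left(W{\left(p \right)},14 \right)},-273 \right)}} = \frac{53837}{127}$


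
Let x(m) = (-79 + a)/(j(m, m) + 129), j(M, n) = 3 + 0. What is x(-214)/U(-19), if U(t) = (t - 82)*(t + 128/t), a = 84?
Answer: 95/6519348 ≈ 1.4572e-5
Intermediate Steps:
j(M, n) = 3
U(t) = (-82 + t)*(t + 128/t)
x(m) = 5/132 (x(m) = (-79 + 84)/(3 + 129) = 5/132)
x(-214)/U(-19) = 5/(132*(128 + (-19)**2 - 10496/(-19) - 82*(-19))) = 5/(132*(128 + 361 - 10496*(-1/19) + 1558)) = 5/(132*(128 + 361 + 10496/19 + 1558)) = 5/(132*(49389/19)) = (5/132)*(19/49389) = 95/6519348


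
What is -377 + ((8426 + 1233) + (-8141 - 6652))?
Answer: -5511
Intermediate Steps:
-377 + ((8426 + 1233) + (-8141 - 6652)) = -377 + (9659 - 14793) = -377 - 5134 = -5511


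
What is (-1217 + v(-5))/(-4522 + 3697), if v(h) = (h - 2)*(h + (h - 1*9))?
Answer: 1084/825 ≈ 1.3139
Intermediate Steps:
v(h) = (-9 + 2*h)*(-2 + h) (v(h) = (-2 + h)*(h + (h - 9)) = (-2 + h)*(h + (-9 + h)) = (-2 + h)*(-9 + 2*h) = (-9 + 2*h)*(-2 + h))
(-1217 + v(-5))/(-4522 + 3697) = (-1217 + (18 - 13*(-5) + 2*(-5)**2))/(-4522 + 3697) = (-1217 + (18 + 65 + 2*25))/(-825) = (-1217 + (18 + 65 + 50))*(-1/825) = (-1217 + 133)*(-1/825) = -1084*(-1/825) = 1084/825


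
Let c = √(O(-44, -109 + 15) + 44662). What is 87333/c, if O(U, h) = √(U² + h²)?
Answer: 87333*√2/(2*√(22331 + √2693)) ≈ 412.77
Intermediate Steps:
c = √(44662 + 2*√2693) (c = √(√((-44)² + (-109 + 15)²) + 44662) = √(√(1936 + (-94)²) + 44662) = √(√(1936 + 8836) + 44662) = √(√10772 + 44662) = √(2*√2693 + 44662) = √(44662 + 2*√2693) ≈ 211.58)
87333/c = 87333/(√(44662 + 2*√2693)) = 87333/√(44662 + 2*√2693)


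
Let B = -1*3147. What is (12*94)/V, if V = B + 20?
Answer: -1128/3127 ≈ -0.36073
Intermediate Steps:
B = -3147
V = -3127 (V = -3147 + 20 = -3127)
(12*94)/V = (12*94)/(-3127) = 1128*(-1/3127) = -1128/3127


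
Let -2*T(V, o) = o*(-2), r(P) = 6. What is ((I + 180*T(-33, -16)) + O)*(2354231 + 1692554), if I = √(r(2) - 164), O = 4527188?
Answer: 18308901749780 + 4046785*I*√158 ≈ 1.8309e+13 + 5.0867e+7*I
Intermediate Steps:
T(V, o) = o (T(V, o) = -o*(-2)/2 = -(-1)*o = o)
I = I*√158 (I = √(6 - 164) = √(-158) = I*√158 ≈ 12.57*I)
((I + 180*T(-33, -16)) + O)*(2354231 + 1692554) = ((I*√158 + 180*(-16)) + 4527188)*(2354231 + 1692554) = ((I*√158 - 2880) + 4527188)*4046785 = ((-2880 + I*√158) + 4527188)*4046785 = (4524308 + I*√158)*4046785 = 18308901749780 + 4046785*I*√158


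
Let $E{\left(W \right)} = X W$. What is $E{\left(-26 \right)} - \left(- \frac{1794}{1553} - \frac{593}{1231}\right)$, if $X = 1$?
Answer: $- \frac{46575975}{1911743} \approx -24.363$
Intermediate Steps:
$E{\left(W \right)} = W$ ($E{\left(W \right)} = 1 W = W$)
$E{\left(-26 \right)} - \left(- \frac{1794}{1553} - \frac{593}{1231}\right) = -26 - \left(- \frac{1794}{1553} - \frac{593}{1231}\right) = -26 - - \frac{3129343}{1911743} = -26 + \left(\frac{1794}{1553} + \frac{593}{1231}\right) = -26 + \frac{3129343}{1911743} = - \frac{46575975}{1911743}$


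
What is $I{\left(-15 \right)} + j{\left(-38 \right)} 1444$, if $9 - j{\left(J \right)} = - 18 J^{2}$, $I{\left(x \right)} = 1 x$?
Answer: $37545429$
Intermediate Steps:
$I{\left(x \right)} = x$
$j{\left(J \right)} = 9 + 18 J^{2}$ ($j{\left(J \right)} = 9 - - 18 J^{2} = 9 + 18 J^{2}$)
$I{\left(-15 \right)} + j{\left(-38 \right)} 1444 = -15 + \left(9 + 18 \left(-38\right)^{2}\right) 1444 = -15 + \left(9 + 18 \cdot 1444\right) 1444 = -15 + \left(9 + 25992\right) 1444 = -15 + 26001 \cdot 1444 = -15 + 37545444 = 37545429$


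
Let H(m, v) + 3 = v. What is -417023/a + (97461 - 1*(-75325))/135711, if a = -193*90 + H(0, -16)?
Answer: 59599184107/2359878579 ≈ 25.255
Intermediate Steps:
H(m, v) = -3 + v
a = -17389 (a = -193*90 + (-3 - 16) = -17370 - 19 = -17389)
-417023/a + (97461 - 1*(-75325))/135711 = -417023/(-17389) + (97461 - 1*(-75325))/135711 = -417023*(-1/17389) + (97461 + 75325)*(1/135711) = 417023/17389 + 172786*(1/135711) = 417023/17389 + 172786/135711 = 59599184107/2359878579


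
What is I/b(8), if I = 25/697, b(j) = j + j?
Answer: 25/11152 ≈ 0.0022417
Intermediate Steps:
b(j) = 2*j
I = 25/697 (I = 25*(1/697) = 25/697 ≈ 0.035868)
I/b(8) = 25/(697*((2*8))) = (25/697)/16 = (25/697)*(1/16) = 25/11152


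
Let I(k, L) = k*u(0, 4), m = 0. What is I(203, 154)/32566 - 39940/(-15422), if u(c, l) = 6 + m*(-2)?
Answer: 329867509/125558213 ≈ 2.6272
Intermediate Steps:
u(c, l) = 6 (u(c, l) = 6 + 0*(-2) = 6 + 0 = 6)
I(k, L) = 6*k (I(k, L) = k*6 = 6*k)
I(203, 154)/32566 - 39940/(-15422) = (6*203)/32566 - 39940/(-15422) = 1218*(1/32566) - 39940*(-1/15422) = 609/16283 + 19970/7711 = 329867509/125558213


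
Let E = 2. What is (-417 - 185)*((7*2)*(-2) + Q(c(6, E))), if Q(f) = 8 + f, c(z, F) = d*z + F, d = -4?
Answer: 25284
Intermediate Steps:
c(z, F) = F - 4*z (c(z, F) = -4*z + F = F - 4*z)
(-417 - 185)*((7*2)*(-2) + Q(c(6, E))) = (-417 - 185)*((7*2)*(-2) + (8 + (2 - 4*6))) = -602*(14*(-2) + (8 + (2 - 24))) = -602*(-28 + (8 - 22)) = -602*(-28 - 14) = -602*(-42) = 25284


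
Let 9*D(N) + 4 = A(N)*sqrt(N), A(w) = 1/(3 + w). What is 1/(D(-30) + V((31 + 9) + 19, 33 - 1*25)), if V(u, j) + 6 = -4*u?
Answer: -2386017/578476571 + 81*I*sqrt(30)/1156953142 ≈ -0.0041247 + 3.8347e-7*I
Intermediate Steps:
D(N) = -4/9 + sqrt(N)/(9*(3 + N)) (D(N) = -4/9 + (sqrt(N)/(3 + N))/9 = -4/9 + sqrt(N)/(9*(3 + N)))
V(u, j) = -6 - 4*u
1/(D(-30) + V((31 + 9) + 19, 33 - 1*25)) = 1/((-12 + sqrt(-30) - 4*(-30))/(9*(3 - 30)) + (-6 - 4*((31 + 9) + 19))) = 1/((1/9)*(-12 + I*sqrt(30) + 120)/(-27) + (-6 - 4*(40 + 19))) = 1/((1/9)*(-1/27)*(108 + I*sqrt(30)) + (-6 - 4*59)) = 1/((-4/9 - I*sqrt(30)/243) + (-6 - 236)) = 1/((-4/9 - I*sqrt(30)/243) - 242) = 1/(-2182/9 - I*sqrt(30)/243)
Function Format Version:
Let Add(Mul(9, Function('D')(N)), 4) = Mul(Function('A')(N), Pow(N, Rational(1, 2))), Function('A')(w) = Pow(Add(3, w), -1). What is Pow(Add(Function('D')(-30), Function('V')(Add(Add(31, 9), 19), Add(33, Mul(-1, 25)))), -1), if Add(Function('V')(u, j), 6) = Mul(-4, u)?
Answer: Add(Rational(-2386017, 578476571), Mul(Rational(81, 1156953142), I, Pow(30, Rational(1, 2)))) ≈ Add(-0.0041247, Mul(3.8347e-7, I))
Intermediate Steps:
Function('D')(N) = Add(Rational(-4, 9), Mul(Rational(1, 9), Pow(N, Rational(1, 2)), Pow(Add(3, N), -1))) (Function('D')(N) = Add(Rational(-4, 9), Mul(Rational(1, 9), Mul(Pow(Add(3, N), -1), Pow(N, Rational(1, 2))))) = Add(Rational(-4, 9), Mul(Rational(1, 9), Mul(Pow(N, Rational(1, 2)), Pow(Add(3, N), -1)))) = Add(Rational(-4, 9), Mul(Rational(1, 9), Pow(N, Rational(1, 2)), Pow(Add(3, N), -1))))
Function('V')(u, j) = Add(-6, Mul(-4, u))
Pow(Add(Function('D')(-30), Function('V')(Add(Add(31, 9), 19), Add(33, Mul(-1, 25)))), -1) = Pow(Add(Mul(Rational(1, 9), Pow(Add(3, -30), -1), Add(-12, Pow(-30, Rational(1, 2)), Mul(-4, -30))), Add(-6, Mul(-4, Add(Add(31, 9), 19)))), -1) = Pow(Add(Mul(Rational(1, 9), Pow(-27, -1), Add(-12, Mul(I, Pow(30, Rational(1, 2))), 120)), Add(-6, Mul(-4, Add(40, 19)))), -1) = Pow(Add(Mul(Rational(1, 9), Rational(-1, 27), Add(108, Mul(I, Pow(30, Rational(1, 2))))), Add(-6, Mul(-4, 59))), -1) = Pow(Add(Add(Rational(-4, 9), Mul(Rational(-1, 243), I, Pow(30, Rational(1, 2)))), Add(-6, -236)), -1) = Pow(Add(Add(Rational(-4, 9), Mul(Rational(-1, 243), I, Pow(30, Rational(1, 2)))), -242), -1) = Pow(Add(Rational(-2182, 9), Mul(Rational(-1, 243), I, Pow(30, Rational(1, 2)))), -1)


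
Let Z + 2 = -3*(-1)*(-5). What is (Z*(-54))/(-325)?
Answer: -918/325 ≈ -2.8246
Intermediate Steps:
Z = -17 (Z = -2 - 3*(-1)*(-5) = -2 + 3*(-5) = -2 - 15 = -17)
(Z*(-54))/(-325) = -17*(-54)/(-325) = 918*(-1/325) = -918/325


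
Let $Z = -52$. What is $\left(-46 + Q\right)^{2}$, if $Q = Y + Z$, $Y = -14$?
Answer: $12544$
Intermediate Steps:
$Q = -66$ ($Q = -14 - 52 = -66$)
$\left(-46 + Q\right)^{2} = \left(-46 - 66\right)^{2} = \left(-112\right)^{2} = 12544$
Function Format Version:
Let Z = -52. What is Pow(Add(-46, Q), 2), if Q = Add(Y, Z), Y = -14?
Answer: 12544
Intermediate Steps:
Q = -66 (Q = Add(-14, -52) = -66)
Pow(Add(-46, Q), 2) = Pow(Add(-46, -66), 2) = Pow(-112, 2) = 12544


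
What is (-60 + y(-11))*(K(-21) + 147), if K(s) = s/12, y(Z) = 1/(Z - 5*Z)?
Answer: -1533259/176 ≈ -8711.7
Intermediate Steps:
y(Z) = -1/(4*Z) (y(Z) = 1/(-4*Z) = -1/(4*Z))
K(s) = s/12 (K(s) = s*(1/12) = s/12)
(-60 + y(-11))*(K(-21) + 147) = (-60 - 1/4/(-11))*((1/12)*(-21) + 147) = (-60 - 1/4*(-1/11))*(-7/4 + 147) = (-60 + 1/44)*(581/4) = -2639/44*581/4 = -1533259/176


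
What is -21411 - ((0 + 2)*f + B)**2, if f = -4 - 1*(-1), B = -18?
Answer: -21987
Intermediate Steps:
f = -3 (f = -4 + 1 = -3)
-21411 - ((0 + 2)*f + B)**2 = -21411 - ((0 + 2)*(-3) - 18)**2 = -21411 - (2*(-3) - 18)**2 = -21411 - (-6 - 18)**2 = -21411 - 1*(-24)**2 = -21411 - 1*576 = -21411 - 576 = -21987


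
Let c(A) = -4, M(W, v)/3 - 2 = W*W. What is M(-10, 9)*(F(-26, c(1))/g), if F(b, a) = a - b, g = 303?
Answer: 2244/101 ≈ 22.218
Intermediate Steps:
M(W, v) = 6 + 3*W² (M(W, v) = 6 + 3*(W*W) = 6 + 3*W²)
M(-10, 9)*(F(-26, c(1))/g) = (6 + 3*(-10)²)*((-4 - 1*(-26))/303) = (6 + 3*100)*((-4 + 26)*(1/303)) = (6 + 300)*(22*(1/303)) = 306*(22/303) = 2244/101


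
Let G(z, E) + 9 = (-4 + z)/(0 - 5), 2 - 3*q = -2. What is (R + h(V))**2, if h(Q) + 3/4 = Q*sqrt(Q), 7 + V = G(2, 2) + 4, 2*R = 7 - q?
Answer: (625 - 696*I*sqrt(290))**2/90000 ≈ -1556.6 - 164.62*I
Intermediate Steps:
q = 4/3 (q = 2/3 - 1/3*(-2) = 2/3 + 2/3 = 4/3 ≈ 1.3333)
R = 17/6 (R = (7 - 1*4/3)/2 = (7 - 4/3)/2 = (1/2)*(17/3) = 17/6 ≈ 2.8333)
G(z, E) = -41/5 - z/5 (G(z, E) = -9 + (-4 + z)/(0 - 5) = -9 + (-4 + z)/(-5) = -9 + (-4 + z)*(-1/5) = -9 + (4/5 - z/5) = -41/5 - z/5)
V = -58/5 (V = -7 + ((-41/5 - 1/5*2) + 4) = -7 + ((-41/5 - 2/5) + 4) = -7 + (-43/5 + 4) = -7 - 23/5 = -58/5 ≈ -11.600)
h(Q) = -3/4 + Q**(3/2) (h(Q) = -3/4 + Q*sqrt(Q) = -3/4 + Q**(3/2))
(R + h(V))**2 = (17/6 + (-3/4 + (-58/5)**(3/2)))**2 = (17/6 + (-3/4 - 58*I*sqrt(290)/25))**2 = (25/12 - 58*I*sqrt(290)/25)**2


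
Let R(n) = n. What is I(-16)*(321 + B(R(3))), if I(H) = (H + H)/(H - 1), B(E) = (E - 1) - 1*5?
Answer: 10176/17 ≈ 598.59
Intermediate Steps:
B(E) = -6 + E (B(E) = (-1 + E) - 5 = -6 + E)
I(H) = 2*H/(-1 + H) (I(H) = (2*H)/(-1 + H) = 2*H/(-1 + H))
I(-16)*(321 + B(R(3))) = (2*(-16)/(-1 - 16))*(321 + (-6 + 3)) = (2*(-16)/(-17))*(321 - 3) = (2*(-16)*(-1/17))*318 = (32/17)*318 = 10176/17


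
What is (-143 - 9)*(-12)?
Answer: 1824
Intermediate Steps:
(-143 - 9)*(-12) = -152*(-12) = 1824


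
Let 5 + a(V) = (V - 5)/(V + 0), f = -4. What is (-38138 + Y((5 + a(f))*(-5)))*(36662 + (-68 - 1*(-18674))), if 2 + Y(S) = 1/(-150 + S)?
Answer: -1359609601472/645 ≈ -2.1079e+9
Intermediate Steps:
a(V) = -5 + (-5 + V)/V (a(V) = -5 + (V - 5)/(V + 0) = -5 + (-5 + V)/V)
Y(S) = -2 + 1/(-150 + S)
(-38138 + Y((5 + a(f))*(-5)))*(36662 + (-68 - 1*(-18674))) = (-38138 + (301 - 2*(5 + (-4 - 5/(-4)))*(-5))/(-150 + (5 + (-4 - 5/(-4)))*(-5)))*(36662 + (-68 - 1*(-18674))) = (-38138 + (301 - 2*(5 + (-4 - 5*(-¼)))*(-5))/(-150 + (5 + (-4 - 5*(-¼)))*(-5)))*(36662 + (-68 + 18674)) = (-38138 + (301 - 2*(5 + (-4 + 5/4))*(-5))/(-150 + (5 + (-4 + 5/4))*(-5)))*(36662 + 18606) = (-38138 + (301 - 2*(5 - 11/4)*(-5))/(-150 + (5 - 11/4)*(-5)))*55268 = (-38138 + (301 - 9*(-5)/2)/(-150 + (9/4)*(-5)))*55268 = (-38138 + (301 - 2*(-45/4))/(-150 - 45/4))*55268 = (-38138 + (301 + 45/2)/(-645/4))*55268 = (-38138 - 4/645*647/2)*55268 = (-38138 - 1294/645)*55268 = -24600304/645*55268 = -1359609601472/645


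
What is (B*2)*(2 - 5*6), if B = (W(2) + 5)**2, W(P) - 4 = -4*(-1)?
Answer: -9464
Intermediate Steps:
W(P) = 8 (W(P) = 4 - 4*(-1) = 4 + 4 = 8)
B = 169 (B = (8 + 5)**2 = 13**2 = 169)
(B*2)*(2 - 5*6) = (169*2)*(2 - 5*6) = 338*(2 - 30) = 338*(-28) = -9464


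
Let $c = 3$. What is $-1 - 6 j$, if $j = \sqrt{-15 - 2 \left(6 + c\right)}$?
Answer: $-1 - 6 i \sqrt{33} \approx -1.0 - 34.467 i$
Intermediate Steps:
$j = i \sqrt{33}$ ($j = \sqrt{-15 - 2 \left(6 + 3\right)} = \sqrt{-15 - 18} = \sqrt{-33} = i \sqrt{33} \approx 5.7446 i$)
$-1 - 6 j = -1 - 6 i \sqrt{33}$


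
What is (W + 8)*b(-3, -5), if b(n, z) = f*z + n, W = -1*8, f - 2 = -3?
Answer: 0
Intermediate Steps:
f = -1 (f = 2 - 3 = -1)
W = -8
b(n, z) = n - z (b(n, z) = -z + n = n - z)
(W + 8)*b(-3, -5) = (-8 + 8)*(-3 - 1*(-5)) = 0*(-3 + 5) = 0*2 = 0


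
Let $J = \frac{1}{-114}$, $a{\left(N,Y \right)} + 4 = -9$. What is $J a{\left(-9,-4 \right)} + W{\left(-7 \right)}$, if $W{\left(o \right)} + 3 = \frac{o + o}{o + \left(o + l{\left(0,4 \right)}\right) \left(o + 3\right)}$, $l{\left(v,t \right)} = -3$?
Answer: $- \frac{4151}{1254} \approx -3.3102$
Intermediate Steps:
$a{\left(N,Y \right)} = -13$ ($a{\left(N,Y \right)} = -4 - 9 = -13$)
$W{\left(o \right)} = -3 + \frac{2 o}{o + \left(-3 + o\right) \left(3 + o\right)}$ ($W{\left(o \right)} = -3 + \frac{o + o}{o + \left(o - 3\right) \left(o + 3\right)} = -3 + \frac{2 o}{o + \left(-3 + o\right) \left(3 + o\right)}$)
$J = - \frac{1}{114} \approx -0.0087719$
$J a{\left(-9,-4 \right)} + W{\left(-7 \right)} = \left(- \frac{1}{114}\right) \left(-13\right) + \frac{27 - -7 - 3 \left(-7\right)^{2}}{-9 - 7 + \left(-7\right)^{2}} = \frac{13}{114} + \frac{27 + 7 - 147}{-9 - 7 + 49} = \frac{13}{114} + \frac{27 + 7 - 147}{33} = \frac{13}{114} + \frac{1}{33} \left(-113\right) = \frac{13}{114} - \frac{113}{33} = - \frac{4151}{1254}$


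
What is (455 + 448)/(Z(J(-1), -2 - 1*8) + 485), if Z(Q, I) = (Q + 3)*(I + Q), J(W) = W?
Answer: 903/463 ≈ 1.9503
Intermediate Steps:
Z(Q, I) = (3 + Q)*(I + Q)
(455 + 448)/(Z(J(-1), -2 - 1*8) + 485) = (455 + 448)/(((-1)² + 3*(-2 - 1*8) + 3*(-1) + (-2 - 1*8)*(-1)) + 485) = 903/((1 + 3*(-2 - 8) - 3 + (-2 - 8)*(-1)) + 485) = 903/((1 + 3*(-10) - 3 - 10*(-1)) + 485) = 903/((1 - 30 - 3 + 10) + 485) = 903/(-22 + 485) = 903/463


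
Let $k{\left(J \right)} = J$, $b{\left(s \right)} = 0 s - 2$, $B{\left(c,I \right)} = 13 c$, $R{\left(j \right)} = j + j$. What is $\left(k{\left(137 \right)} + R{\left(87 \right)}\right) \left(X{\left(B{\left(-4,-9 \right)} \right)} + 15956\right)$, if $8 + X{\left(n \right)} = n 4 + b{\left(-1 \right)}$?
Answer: $4894518$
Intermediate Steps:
$R{\left(j \right)} = 2 j$
$b{\left(s \right)} = -2$ ($b{\left(s \right)} = 0 - 2 = -2$)
$X{\left(n \right)} = -10 + 4 n$ ($X{\left(n \right)} = -8 + \left(n 4 - 2\right) = -8 + \left(4 n - 2\right) = -8 + \left(-2 + 4 n\right) = -10 + 4 n$)
$\left(k{\left(137 \right)} + R{\left(87 \right)}\right) \left(X{\left(B{\left(-4,-9 \right)} \right)} + 15956\right) = \left(137 + 2 \cdot 87\right) \left(\left(-10 + 4 \cdot 13 \left(-4\right)\right) + 15956\right) = \left(137 + 174\right) \left(\left(-10 + 4 \left(-52\right)\right) + 15956\right) = 311 \left(\left(-10 - 208\right) + 15956\right) = 311 \left(-218 + 15956\right) = 311 \cdot 15738 = 4894518$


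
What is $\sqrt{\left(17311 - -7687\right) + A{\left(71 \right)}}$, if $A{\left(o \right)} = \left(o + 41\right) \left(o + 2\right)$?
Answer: $3 \sqrt{3686} \approx 182.14$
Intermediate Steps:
$A{\left(o \right)} = \left(2 + o\right) \left(41 + o\right)$ ($A{\left(o \right)} = \left(41 + o\right) \left(2 + o\right) = \left(2 + o\right) \left(41 + o\right)$)
$\sqrt{\left(17311 - -7687\right) + A{\left(71 \right)}} = \sqrt{\left(17311 - -7687\right) + \left(82 + 71^{2} + 43 \cdot 71\right)} = \sqrt{\left(17311 + 7687\right) + \left(82 + 5041 + 3053\right)} = \sqrt{24998 + 8176} = \sqrt{33174} = 3 \sqrt{3686}$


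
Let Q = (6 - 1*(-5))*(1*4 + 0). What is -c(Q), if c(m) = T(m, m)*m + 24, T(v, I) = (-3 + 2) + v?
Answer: -1916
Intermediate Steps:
T(v, I) = -1 + v
Q = 44 (Q = (6 + 5)*(4 + 0) = 11*4 = 44)
c(m) = 24 + m*(-1 + m) (c(m) = (-1 + m)*m + 24 = m*(-1 + m) + 24 = 24 + m*(-1 + m))
-c(Q) = -(24 + 44*(-1 + 44)) = -(24 + 44*43) = -(24 + 1892) = -1*1916 = -1916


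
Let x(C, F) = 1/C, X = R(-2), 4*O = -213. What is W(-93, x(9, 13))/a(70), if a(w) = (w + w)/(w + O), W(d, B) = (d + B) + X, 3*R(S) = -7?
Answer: -57419/5040 ≈ -11.393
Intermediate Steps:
R(S) = -7/3 (R(S) = (⅓)*(-7) = -7/3)
O = -213/4 (O = (¼)*(-213) = -213/4 ≈ -53.250)
X = -7/3 ≈ -2.3333
W(d, B) = -7/3 + B + d (W(d, B) = (d + B) - 7/3 = (B + d) - 7/3 = -7/3 + B + d)
a(w) = 2*w/(-213/4 + w) (a(w) = (w + w)/(w - 213/4) = (2*w)/(-213/4 + w) = 2*w/(-213/4 + w))
W(-93, x(9, 13))/a(70) = (-7/3 + 1/9 - 93)/((8*70/(-213 + 4*70))) = (-7/3 + ⅑ - 93)/((8*70/(-213 + 280))) = -857/(9*(8*70/67)) = -857/(9*(8*70*(1/67))) = -857/(9*560/67) = -857/9*67/560 = -57419/5040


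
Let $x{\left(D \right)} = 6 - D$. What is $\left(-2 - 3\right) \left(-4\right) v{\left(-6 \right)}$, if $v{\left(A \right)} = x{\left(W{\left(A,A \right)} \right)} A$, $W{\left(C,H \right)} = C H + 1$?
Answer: $3720$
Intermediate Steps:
$W{\left(C,H \right)} = 1 + C H$
$v{\left(A \right)} = A \left(5 - A^{2}\right)$ ($v{\left(A \right)} = \left(6 - \left(1 + A A\right)\right) A = \left(6 - \left(1 + A^{2}\right)\right) A = \left(5 - A^{2}\right) A = A \left(5 - A^{2}\right)$)
$\left(-2 - 3\right) \left(-4\right) v{\left(-6 \right)} = \left(-2 - 3\right) \left(-4\right) \left(- 6 \left(5 - \left(-6\right)^{2}\right)\right) = \left(-2 - 3\right) \left(-4\right) \left(- 6 \left(5 - 36\right)\right) = \left(-5\right) \left(-4\right) \left(- 6 \left(5 - 36\right)\right) = 20 \left(\left(-6\right) \left(-31\right)\right) = 20 \cdot 186 = 3720$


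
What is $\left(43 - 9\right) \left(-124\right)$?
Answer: $-4216$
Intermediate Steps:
$\left(43 - 9\right) \left(-124\right) = 34 \left(-124\right) = -4216$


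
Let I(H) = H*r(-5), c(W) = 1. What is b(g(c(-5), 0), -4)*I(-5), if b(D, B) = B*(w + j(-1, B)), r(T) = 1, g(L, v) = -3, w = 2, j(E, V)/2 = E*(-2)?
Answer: 120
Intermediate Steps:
j(E, V) = -4*E (j(E, V) = 2*(E*(-2)) = 2*(-2*E) = -4*E)
b(D, B) = 6*B (b(D, B) = B*(2 - 4*(-1)) = B*(2 + 4) = B*6 = 6*B)
I(H) = H (I(H) = H*1 = H)
b(g(c(-5), 0), -4)*I(-5) = (6*(-4))*(-5) = -24*(-5) = 120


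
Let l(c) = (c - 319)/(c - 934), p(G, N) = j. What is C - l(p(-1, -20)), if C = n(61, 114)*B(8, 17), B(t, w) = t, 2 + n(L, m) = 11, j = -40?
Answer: 69769/974 ≈ 71.631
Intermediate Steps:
n(L, m) = 9 (n(L, m) = -2 + 11 = 9)
p(G, N) = -40
l(c) = (-319 + c)/(-934 + c)
C = 72 (C = 9*8 = 72)
C - l(p(-1, -20)) = 72 - (-319 - 40)/(-934 - 40) = 72 - (-359)/(-974) = 72 - (-1)*(-359)/974 = 72 - 1*359/974 = 72 - 359/974 = 69769/974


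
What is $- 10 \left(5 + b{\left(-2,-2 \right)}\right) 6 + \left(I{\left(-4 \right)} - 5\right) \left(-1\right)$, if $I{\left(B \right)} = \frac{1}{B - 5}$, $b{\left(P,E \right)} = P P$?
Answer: $- \frac{4814}{9} \approx -534.89$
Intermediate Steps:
$b{\left(P,E \right)} = P^{2}$
$I{\left(B \right)} = \frac{1}{-5 + B}$
$- 10 \left(5 + b{\left(-2,-2 \right)}\right) 6 + \left(I{\left(-4 \right)} - 5\right) \left(-1\right) = - 10 \left(5 + \left(-2\right)^{2}\right) 6 + \left(\frac{1}{-5 - 4} - 5\right) \left(-1\right) = - 10 \left(5 + 4\right) 6 + \left(\frac{1}{-9} - 5\right) \left(-1\right) = - 10 \cdot 9 \cdot 6 + \left(- \frac{1}{9} - 5\right) \left(-1\right) = \left(-10\right) 54 - - \frac{46}{9} = -540 + \frac{46}{9} = - \frac{4814}{9}$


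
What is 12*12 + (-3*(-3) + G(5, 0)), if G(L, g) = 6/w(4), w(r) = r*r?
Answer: 1227/8 ≈ 153.38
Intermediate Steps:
w(r) = r**2
G(L, g) = 3/8 (G(L, g) = 6/(4**2) = 6/16 = 6*(1/16) = 3/8)
12*12 + (-3*(-3) + G(5, 0)) = 12*12 + (-3*(-3) + 3/8) = 144 + (9 + 3/8) = 144 + 75/8 = 1227/8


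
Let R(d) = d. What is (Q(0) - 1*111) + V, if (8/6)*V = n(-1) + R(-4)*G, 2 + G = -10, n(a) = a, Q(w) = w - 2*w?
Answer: -303/4 ≈ -75.750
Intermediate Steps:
Q(w) = -w
G = -12 (G = -2 - 10 = -12)
V = 141/4 (V = 3*(-1 - 4*(-12))/4 = 3*(-1 + 48)/4 = (3/4)*47 = 141/4 ≈ 35.250)
(Q(0) - 1*111) + V = (-1*0 - 1*111) + 141/4 = (0 - 111) + 141/4 = -111 + 141/4 = -303/4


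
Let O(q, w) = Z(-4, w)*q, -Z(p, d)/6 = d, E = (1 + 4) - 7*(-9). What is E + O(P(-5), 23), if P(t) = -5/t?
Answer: -70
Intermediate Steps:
E = 68 (E = 5 + 63 = 68)
Z(p, d) = -6*d
O(q, w) = -6*q*w (O(q, w) = (-6*w)*q = -6*q*w)
E + O(P(-5), 23) = 68 - 6*(-5/(-5))*23 = 68 - 6*(-5*(-⅕))*23 = 68 - 6*1*23 = 68 - 138 = -70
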